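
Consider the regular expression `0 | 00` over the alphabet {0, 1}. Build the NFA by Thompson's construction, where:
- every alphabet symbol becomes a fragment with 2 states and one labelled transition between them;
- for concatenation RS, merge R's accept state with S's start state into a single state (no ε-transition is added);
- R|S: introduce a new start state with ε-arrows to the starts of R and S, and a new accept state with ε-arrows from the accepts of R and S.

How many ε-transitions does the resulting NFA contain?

Building bottom-up:
Each of the 3 symbol leaves contributes 0 ε-transitions.
  00 — 0 ε-transitions
  0 | 00 — 4 ε-transitions

4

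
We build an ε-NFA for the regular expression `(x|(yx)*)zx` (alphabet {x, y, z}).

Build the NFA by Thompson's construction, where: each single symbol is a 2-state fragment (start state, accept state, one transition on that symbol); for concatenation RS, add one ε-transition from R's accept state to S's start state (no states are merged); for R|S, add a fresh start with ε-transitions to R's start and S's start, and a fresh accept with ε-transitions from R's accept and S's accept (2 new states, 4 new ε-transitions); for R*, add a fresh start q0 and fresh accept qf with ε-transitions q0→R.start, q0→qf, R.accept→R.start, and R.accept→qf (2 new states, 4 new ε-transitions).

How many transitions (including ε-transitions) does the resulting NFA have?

Recursing over subexpressions:
Each of the 5 symbol leaves contributes 1 transition (1 symbol, 0 ε).
  yx → 3 transitions (2 symbol, 1 ε)
  (yx)* → 7 transitions (2 symbol, 5 ε)
  x|(yx)* → 12 transitions (3 symbol, 9 ε)
  (x|(yx)*)zx → 16 transitions (5 symbol, 11 ε)

16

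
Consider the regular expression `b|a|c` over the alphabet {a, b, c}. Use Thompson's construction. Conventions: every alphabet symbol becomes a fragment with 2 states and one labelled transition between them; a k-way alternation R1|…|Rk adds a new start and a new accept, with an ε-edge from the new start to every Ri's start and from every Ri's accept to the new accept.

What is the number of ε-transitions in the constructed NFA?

Per subexpression:
Each of the 3 symbol leaves contributes 0 ε-transitions.
  b|a|c = 6 ε-transitions

6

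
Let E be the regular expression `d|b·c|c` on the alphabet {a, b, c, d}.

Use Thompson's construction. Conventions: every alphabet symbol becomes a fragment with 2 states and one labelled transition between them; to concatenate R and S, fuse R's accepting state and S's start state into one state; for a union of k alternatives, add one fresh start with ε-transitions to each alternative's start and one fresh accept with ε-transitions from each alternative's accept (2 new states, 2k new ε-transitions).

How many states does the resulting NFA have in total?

Bottom-up over the parse tree:
Each of the 4 symbol leaves contributes a 2-state fragment.
  b·c : 3 states
  d|b·c|c : 9 states

9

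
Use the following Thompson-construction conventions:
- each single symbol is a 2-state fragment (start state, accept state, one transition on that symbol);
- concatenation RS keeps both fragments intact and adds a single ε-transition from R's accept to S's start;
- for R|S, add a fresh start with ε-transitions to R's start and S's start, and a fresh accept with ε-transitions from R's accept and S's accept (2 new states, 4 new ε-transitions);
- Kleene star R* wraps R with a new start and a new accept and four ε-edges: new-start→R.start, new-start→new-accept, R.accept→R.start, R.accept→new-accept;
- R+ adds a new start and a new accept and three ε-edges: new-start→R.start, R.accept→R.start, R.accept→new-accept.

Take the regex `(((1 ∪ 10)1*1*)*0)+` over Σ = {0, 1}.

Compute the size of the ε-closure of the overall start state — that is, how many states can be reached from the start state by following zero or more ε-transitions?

Work bottom-up. For each fragment F, track |ε-closure(F.start)| and whether F's accept lies in that closure (i.e. whether F accepts ε). A single-symbol fragment has closure size 1 and does not accept ε.
  10 : |closure| equals the left operand's closure size = 1 (its accept is not ε-reachable, so the closure stops there)
  1 ∪ 10 : new start ε-reaches every alternative's start; none of them accept ε, so the new accept is not reached: |closure| = 1 + 1 + 1 = 3
  1* : |closure| = 1 (new start) + 1 (body) + 1 (new accept) = 3
  1* : the star's fresh start ε-reaches both the body's start and the fresh accept: |closure| = 2 + 1 = 3
  (1 ∪ 10)1*1* : |closure| equals the left operand's closure size = 3 (its accept is not ε-reachable, so the closure stops there)
  ((1 ∪ 10)1*1*)* : the star's fresh start ε-reaches both the body's start and the fresh accept: |closure| = 2 + 3 = 5
  ((1 ∪ 10)1*1*)*0 : the left operand accepts ε, so the closure extends into the next operand (via the concat ε-link); |closure| = 5 + 1 = 6
  (((1 ∪ 10)1*1*)*0)+ : new start ε-reaches only the body's start; the new accept needs a symbol first: |closure| = 1 + 6 = 7

7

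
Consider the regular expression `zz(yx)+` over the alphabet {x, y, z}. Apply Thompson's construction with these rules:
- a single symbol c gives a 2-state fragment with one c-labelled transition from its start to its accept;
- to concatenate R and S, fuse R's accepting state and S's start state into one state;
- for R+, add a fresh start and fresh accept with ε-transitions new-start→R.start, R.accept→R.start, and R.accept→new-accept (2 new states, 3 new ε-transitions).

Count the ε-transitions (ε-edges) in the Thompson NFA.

Per subexpression:
Each of the 4 symbol leaves contributes 0 ε-transitions.
  yx = 0 ε-transitions
  (yx)+ = 3 ε-transitions
  zz(yx)+ = 3 ε-transitions

3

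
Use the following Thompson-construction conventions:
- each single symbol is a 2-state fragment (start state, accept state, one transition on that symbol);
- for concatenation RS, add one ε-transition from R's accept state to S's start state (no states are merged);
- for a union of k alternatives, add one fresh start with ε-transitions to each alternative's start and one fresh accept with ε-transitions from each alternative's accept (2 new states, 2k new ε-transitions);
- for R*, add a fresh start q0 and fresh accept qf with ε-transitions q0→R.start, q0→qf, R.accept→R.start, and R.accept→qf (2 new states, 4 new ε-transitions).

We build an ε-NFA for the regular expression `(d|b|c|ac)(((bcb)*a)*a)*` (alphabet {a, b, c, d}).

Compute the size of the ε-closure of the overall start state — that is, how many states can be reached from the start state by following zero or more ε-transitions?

Let C(F) = |ε-closure(F.start)| within fragment F, and note whether F accepts ε. Symbol fragments have C = 1 and do not accept ε. Then:
  ac — same as the first factor's closure: |ε-closure| = 1
  d|b|c|ac — new start ε-reaches every alternative's start; none of them accept ε, so the new accept is not reached: |ε-closure| = 1 + 1 + 1 + 1 + 1 = 5
  bcb — |ε-closure| equals the left operand's closure size = 1 (its accept is not ε-reachable, so the closure stops there)
  (bcb)* — the star's fresh start ε-reaches both the body's start and the fresh accept: |ε-closure| = 2 + 1 = 3
  (bcb)*a — |ε-closure| = 3 + 1 = 4 (closure spills across the concat boundary because the left factor accepts ε)
  ((bcb)*a)* — the star's fresh start ε-reaches both the body's start and the fresh accept: |ε-closure| = 2 + 4 = 6
  ((bcb)*a)*a — the left operand accepts ε, so the closure extends into the next operand (via the concat ε-link); |ε-closure| = 6 + 1 = 7
  (((bcb)*a)*a)* — the star's fresh start ε-reaches both the body's start and the fresh accept: |ε-closure| = 2 + 7 = 9
  (d|b|c|ac)(((bcb)*a)*a)* — same as the first factor's closure: |ε-closure| = 5

5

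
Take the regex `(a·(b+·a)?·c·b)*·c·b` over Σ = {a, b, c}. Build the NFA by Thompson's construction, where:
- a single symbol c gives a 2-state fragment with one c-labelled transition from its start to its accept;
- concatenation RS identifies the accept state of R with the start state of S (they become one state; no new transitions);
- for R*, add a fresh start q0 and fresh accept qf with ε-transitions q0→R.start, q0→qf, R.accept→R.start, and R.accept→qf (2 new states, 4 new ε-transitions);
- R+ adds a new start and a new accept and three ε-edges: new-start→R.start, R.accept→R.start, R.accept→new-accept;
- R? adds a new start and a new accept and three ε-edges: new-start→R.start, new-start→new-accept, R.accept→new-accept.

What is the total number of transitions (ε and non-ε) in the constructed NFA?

17

Recursing over subexpressions:
Each of the 7 symbol leaves contributes 1 transition (1 symbol, 0 ε).
  b+ = 4 transitions (1 symbol, 3 ε)
  b+·a = 5 transitions (2 symbol, 3 ε)
  (b+·a)? = 8 transitions (2 symbol, 6 ε)
  a·(b+·a)?·c·b = 11 transitions (5 symbol, 6 ε)
  (a·(b+·a)?·c·b)* = 15 transitions (5 symbol, 10 ε)
  (a·(b+·a)?·c·b)*·c·b = 17 transitions (7 symbol, 10 ε)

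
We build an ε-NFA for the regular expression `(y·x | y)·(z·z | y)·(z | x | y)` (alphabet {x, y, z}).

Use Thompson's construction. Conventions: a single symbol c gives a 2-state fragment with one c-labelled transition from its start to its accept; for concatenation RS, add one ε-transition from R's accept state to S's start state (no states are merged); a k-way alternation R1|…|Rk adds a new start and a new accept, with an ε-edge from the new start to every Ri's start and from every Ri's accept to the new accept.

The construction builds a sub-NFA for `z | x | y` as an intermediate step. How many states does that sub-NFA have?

Fragment for `z | x | y`:
Each of the 3 symbol leaves contributes a 2-state fragment.
  z | x | y : 8 states

8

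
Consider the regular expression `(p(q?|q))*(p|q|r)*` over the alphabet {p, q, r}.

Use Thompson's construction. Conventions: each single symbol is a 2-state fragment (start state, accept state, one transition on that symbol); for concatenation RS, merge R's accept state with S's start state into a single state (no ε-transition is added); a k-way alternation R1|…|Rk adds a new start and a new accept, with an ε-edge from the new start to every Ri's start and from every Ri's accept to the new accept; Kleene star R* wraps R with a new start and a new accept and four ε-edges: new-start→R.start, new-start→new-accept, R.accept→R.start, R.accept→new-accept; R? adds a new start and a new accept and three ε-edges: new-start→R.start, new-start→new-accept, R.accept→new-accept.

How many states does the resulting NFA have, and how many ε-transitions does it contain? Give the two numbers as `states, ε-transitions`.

20, 21

Building bottom-up:
Each of the 6 symbol leaves contributes 2 states and 0 ε-transitions.
  q? = 4 states, 3 ε-transitions
  q?|q = 8 states, 7 ε-transitions
  p(q?|q) = 9 states, 7 ε-transitions
  (p(q?|q))* = 11 states, 11 ε-transitions
  p|q|r = 8 states, 6 ε-transitions
  (p|q|r)* = 10 states, 10 ε-transitions
  (p(q?|q))*(p|q|r)* = 20 states, 21 ε-transitions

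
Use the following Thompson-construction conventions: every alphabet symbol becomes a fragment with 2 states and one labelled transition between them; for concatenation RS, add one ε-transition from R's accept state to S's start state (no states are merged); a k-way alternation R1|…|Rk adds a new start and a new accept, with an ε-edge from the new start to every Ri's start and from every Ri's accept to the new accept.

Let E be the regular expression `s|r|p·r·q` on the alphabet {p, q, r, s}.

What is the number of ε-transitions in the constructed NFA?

8

Building bottom-up:
Each of the 5 symbol leaves contributes 0 ε-transitions.
  p·r·q = 2 ε-transitions
  s|r|p·r·q = 8 ε-transitions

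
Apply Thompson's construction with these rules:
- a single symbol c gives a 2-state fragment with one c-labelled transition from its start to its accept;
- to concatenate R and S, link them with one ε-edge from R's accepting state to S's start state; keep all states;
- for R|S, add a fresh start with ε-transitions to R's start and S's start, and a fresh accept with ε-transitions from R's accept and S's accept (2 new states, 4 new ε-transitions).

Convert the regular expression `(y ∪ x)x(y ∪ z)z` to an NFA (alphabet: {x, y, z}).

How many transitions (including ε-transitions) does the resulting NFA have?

Recursing over subexpressions:
Each of the 6 symbol leaves contributes 1 transition (1 symbol, 0 ε).
  y ∪ x : 6 transitions (2 symbol, 4 ε)
  y ∪ z : 6 transitions (2 symbol, 4 ε)
  (y ∪ x)x(y ∪ z)z : 17 transitions (6 symbol, 11 ε)

17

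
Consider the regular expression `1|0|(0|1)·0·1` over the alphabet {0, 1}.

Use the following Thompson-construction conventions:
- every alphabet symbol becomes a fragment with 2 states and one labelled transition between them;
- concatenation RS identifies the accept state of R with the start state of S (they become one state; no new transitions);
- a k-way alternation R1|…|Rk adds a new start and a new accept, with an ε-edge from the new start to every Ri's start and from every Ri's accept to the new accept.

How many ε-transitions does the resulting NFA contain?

10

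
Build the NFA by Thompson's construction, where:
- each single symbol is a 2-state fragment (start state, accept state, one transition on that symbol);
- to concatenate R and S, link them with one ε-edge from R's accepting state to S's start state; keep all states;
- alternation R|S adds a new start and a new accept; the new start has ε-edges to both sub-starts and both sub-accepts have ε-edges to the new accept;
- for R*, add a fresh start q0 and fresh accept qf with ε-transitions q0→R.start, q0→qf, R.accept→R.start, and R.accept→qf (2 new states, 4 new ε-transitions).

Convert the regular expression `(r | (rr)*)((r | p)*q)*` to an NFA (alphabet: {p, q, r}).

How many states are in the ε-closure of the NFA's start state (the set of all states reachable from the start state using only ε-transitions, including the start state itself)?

14

Compute the ε-closure size of each fragment's start state recursively; a symbol fragment's start has no outgoing ε-edge, so its closure is just itself (size 1).
  rr : |closure| equals the left operand's closure size = 1 (its accept is not ε-reachable, so the closure stops there)
  (rr)* : the star's fresh start ε-reaches both the body's start and the fresh accept: |closure| = 2 + 1 = 3
  r | (rr)* : |closure| = 1 (new start) + (1 + 3) + 1 (new accept, since some branch ε-reaches its own accept) = 6
  r | p : |closure| = 1 + 1 + 1 = 3 (the new accept is not ε-reachable since no branch accepts ε)
  (r | p)* : the star's fresh start ε-reaches both the body's start and the fresh accept: |closure| = 2 + 3 = 5
  (r | p)*q : the left operand accepts ε, so the closure extends into the next operand (via the concat ε-link); |closure| = 5 + 1 = 6
  ((r | p)*q)* : new start has ε-edges to the inner start and to the new accept, so |closure| = 2 + 6 = 8
  (r | (rr)*)((r | p)*q)* : the left operand accepts ε, so the closure extends into the next operand (via the concat ε-link); |closure| = 6 + 8 = 14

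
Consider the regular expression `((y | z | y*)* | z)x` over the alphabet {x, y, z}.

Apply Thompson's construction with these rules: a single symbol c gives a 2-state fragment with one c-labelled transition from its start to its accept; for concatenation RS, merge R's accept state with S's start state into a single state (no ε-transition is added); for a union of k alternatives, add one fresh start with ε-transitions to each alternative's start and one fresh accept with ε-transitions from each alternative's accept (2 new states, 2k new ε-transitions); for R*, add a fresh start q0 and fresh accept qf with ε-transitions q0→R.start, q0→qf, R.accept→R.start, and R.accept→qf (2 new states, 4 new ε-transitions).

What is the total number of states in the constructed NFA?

17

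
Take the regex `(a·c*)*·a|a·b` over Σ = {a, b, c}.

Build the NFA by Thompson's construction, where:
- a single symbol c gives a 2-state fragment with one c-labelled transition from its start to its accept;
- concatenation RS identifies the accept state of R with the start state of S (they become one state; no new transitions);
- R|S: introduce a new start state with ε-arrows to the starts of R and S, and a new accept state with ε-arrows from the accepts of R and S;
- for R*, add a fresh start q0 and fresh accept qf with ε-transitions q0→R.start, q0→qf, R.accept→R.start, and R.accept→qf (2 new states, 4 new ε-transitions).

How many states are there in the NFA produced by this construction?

13

Building bottom-up:
Each of the 5 symbol leaves contributes a 2-state fragment.
  c* → 4 states
  a·c* → 5 states
  (a·c*)* → 7 states
  (a·c*)*·a → 8 states
  a·b → 3 states
  (a·c*)*·a|a·b → 13 states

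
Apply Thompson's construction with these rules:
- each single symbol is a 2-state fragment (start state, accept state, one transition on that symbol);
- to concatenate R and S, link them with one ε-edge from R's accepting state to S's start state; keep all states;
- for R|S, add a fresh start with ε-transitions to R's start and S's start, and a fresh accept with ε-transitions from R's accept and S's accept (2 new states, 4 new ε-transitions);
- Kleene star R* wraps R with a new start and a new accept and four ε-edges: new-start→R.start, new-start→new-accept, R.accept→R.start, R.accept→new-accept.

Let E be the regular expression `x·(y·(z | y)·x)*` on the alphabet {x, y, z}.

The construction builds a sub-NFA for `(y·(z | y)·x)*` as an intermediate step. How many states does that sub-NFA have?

12

Fragment for `(y·(z | y)·x)*`:
Each of the 4 symbol leaves contributes a 2-state fragment.
  z | y : 6 states
  y·(z | y)·x : 10 states
  (y·(z | y)·x)* : 12 states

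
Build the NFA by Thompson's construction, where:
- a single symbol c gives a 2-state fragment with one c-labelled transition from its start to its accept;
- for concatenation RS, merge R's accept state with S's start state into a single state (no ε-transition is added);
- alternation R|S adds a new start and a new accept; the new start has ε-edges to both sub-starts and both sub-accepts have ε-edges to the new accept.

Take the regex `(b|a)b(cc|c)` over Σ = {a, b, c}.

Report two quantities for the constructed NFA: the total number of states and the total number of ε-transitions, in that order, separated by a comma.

13, 8

Per subexpression:
Each of the 6 symbol leaves contributes 2 states and 0 ε-transitions.
  b|a : 6 states, 4 ε-transitions
  cc : 3 states, 0 ε-transitions
  cc|c : 7 states, 4 ε-transitions
  (b|a)b(cc|c) : 13 states, 8 ε-transitions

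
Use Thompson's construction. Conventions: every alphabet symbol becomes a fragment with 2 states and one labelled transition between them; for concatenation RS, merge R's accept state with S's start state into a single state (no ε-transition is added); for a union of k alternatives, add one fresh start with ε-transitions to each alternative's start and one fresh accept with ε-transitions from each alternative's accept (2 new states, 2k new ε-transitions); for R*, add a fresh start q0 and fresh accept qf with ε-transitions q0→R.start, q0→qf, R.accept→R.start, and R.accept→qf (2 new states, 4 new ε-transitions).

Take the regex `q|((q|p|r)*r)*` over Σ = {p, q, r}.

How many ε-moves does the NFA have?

18

By structural recursion:
Each of the 5 symbol leaves contributes 0 ε-transitions.
  q|p|r : 6 ε-transitions
  (q|p|r)* : 10 ε-transitions
  (q|p|r)*r : 10 ε-transitions
  ((q|p|r)*r)* : 14 ε-transitions
  q|((q|p|r)*r)* : 18 ε-transitions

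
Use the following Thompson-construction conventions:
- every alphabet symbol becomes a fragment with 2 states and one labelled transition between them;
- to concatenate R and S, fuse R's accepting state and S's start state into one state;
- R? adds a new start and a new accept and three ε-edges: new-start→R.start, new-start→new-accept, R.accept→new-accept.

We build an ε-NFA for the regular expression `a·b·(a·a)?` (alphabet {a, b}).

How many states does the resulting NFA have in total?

7

Recursing over subexpressions:
Each of the 4 symbol leaves contributes a 2-state fragment.
  a·a = 3 states
  (a·a)? = 5 states
  a·b·(a·a)? = 7 states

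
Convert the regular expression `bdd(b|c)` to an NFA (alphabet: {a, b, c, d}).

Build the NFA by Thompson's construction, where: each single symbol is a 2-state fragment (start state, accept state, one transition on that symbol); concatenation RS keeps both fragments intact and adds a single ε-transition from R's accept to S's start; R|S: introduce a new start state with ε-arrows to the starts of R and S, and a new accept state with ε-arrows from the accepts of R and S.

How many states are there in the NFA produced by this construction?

Building bottom-up:
Each of the 5 symbol leaves contributes a 2-state fragment.
  b|c = 6 states
  bdd(b|c) = 12 states

12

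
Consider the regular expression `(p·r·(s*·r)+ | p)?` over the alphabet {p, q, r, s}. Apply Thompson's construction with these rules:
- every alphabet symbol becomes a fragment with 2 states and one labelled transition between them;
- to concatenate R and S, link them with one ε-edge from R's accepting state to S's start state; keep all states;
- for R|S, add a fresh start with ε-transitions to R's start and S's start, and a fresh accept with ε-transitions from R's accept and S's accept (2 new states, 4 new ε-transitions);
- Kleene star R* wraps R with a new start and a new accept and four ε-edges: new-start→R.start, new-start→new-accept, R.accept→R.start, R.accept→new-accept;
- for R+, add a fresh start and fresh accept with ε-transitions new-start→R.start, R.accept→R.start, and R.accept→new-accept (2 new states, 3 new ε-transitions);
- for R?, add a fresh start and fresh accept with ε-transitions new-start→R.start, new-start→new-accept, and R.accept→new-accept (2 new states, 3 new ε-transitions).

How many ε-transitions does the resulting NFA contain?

17

Recursing over subexpressions:
Each of the 5 symbol leaves contributes 0 ε-transitions.
  s* = 4 ε-transitions
  s*·r = 5 ε-transitions
  (s*·r)+ = 8 ε-transitions
  p·r·(s*·r)+ = 10 ε-transitions
  p·r·(s*·r)+ | p = 14 ε-transitions
  (p·r·(s*·r)+ | p)? = 17 ε-transitions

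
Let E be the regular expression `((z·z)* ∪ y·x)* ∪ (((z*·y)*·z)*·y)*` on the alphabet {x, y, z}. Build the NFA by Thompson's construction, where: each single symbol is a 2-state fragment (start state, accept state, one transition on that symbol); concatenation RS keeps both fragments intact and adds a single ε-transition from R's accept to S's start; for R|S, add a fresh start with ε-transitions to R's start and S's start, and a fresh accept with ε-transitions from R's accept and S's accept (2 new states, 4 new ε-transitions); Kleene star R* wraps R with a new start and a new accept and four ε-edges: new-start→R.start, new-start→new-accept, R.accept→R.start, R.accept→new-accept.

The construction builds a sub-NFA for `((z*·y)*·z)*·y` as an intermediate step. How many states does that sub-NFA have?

Fragment for `((z*·y)*·z)*·y`:
Each of the 4 symbol leaves contributes a 2-state fragment.
  z* = 4 states
  z*·y = 6 states
  (z*·y)* = 8 states
  (z*·y)*·z = 10 states
  ((z*·y)*·z)* = 12 states
  ((z*·y)*·z)*·y = 14 states

14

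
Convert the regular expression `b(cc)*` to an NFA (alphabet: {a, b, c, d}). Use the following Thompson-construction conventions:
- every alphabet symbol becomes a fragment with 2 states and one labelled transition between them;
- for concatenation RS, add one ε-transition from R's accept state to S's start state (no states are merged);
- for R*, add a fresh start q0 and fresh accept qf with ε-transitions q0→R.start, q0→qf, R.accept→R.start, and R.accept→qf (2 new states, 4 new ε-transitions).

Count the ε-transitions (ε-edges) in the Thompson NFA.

6

Per subexpression:
Each of the 3 symbol leaves contributes 0 ε-transitions.
  cc → 1 ε-transition
  (cc)* → 5 ε-transitions
  b(cc)* → 6 ε-transitions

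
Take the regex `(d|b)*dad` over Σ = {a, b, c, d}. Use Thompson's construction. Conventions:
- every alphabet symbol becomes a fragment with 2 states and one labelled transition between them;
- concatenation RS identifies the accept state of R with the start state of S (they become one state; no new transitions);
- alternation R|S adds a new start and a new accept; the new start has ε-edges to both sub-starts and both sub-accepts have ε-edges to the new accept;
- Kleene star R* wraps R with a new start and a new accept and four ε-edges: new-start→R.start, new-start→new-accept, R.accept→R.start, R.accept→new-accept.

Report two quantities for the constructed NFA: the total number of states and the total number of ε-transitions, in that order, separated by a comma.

Building bottom-up:
Each of the 5 symbol leaves contributes 2 states and 0 ε-transitions.
  d|b → 6 states, 4 ε-transitions
  (d|b)* → 8 states, 8 ε-transitions
  (d|b)*dad → 11 states, 8 ε-transitions

11, 8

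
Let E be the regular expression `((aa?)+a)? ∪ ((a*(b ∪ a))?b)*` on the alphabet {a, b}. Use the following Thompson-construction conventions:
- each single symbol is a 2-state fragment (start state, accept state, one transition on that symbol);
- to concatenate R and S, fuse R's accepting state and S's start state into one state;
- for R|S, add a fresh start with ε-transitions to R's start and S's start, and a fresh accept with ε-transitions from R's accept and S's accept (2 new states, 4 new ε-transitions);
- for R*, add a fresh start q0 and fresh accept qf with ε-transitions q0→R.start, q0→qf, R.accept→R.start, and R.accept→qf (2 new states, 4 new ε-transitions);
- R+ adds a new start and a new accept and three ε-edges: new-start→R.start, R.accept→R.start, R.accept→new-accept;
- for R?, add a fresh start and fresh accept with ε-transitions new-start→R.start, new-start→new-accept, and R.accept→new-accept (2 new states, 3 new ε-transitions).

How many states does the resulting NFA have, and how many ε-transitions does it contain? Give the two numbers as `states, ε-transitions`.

Recursing over subexpressions:
Each of the 7 symbol leaves contributes 2 states and 0 ε-transitions.
  a? — 4 states, 3 ε-transitions
  aa? — 5 states, 3 ε-transitions
  (aa?)+ — 7 states, 6 ε-transitions
  (aa?)+a — 8 states, 6 ε-transitions
  ((aa?)+a)? — 10 states, 9 ε-transitions
  a* — 4 states, 4 ε-transitions
  b ∪ a — 6 states, 4 ε-transitions
  a*(b ∪ a) — 9 states, 8 ε-transitions
  (a*(b ∪ a))? — 11 states, 11 ε-transitions
  (a*(b ∪ a))?b — 12 states, 11 ε-transitions
  ((a*(b ∪ a))?b)* — 14 states, 15 ε-transitions
  ((aa?)+a)? ∪ ((a*(b ∪ a))?b)* — 26 states, 28 ε-transitions

26, 28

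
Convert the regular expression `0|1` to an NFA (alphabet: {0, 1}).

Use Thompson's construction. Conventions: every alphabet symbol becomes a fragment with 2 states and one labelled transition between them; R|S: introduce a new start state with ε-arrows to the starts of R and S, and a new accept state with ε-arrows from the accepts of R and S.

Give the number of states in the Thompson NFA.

Bottom-up over the parse tree:
Each of the 2 symbol leaves contributes a 2-state fragment.
  0|1 : 6 states

6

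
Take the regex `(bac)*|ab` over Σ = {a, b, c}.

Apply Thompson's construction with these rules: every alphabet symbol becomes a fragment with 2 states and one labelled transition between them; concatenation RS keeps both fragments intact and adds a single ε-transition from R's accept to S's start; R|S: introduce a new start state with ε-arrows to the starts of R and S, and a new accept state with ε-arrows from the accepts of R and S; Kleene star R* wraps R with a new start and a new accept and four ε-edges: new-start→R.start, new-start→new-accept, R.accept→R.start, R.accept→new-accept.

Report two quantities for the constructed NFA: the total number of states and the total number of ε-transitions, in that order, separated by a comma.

Building bottom-up:
Each of the 5 symbol leaves contributes 2 states and 0 ε-transitions.
  bac : 6 states, 2 ε-transitions
  (bac)* : 8 states, 6 ε-transitions
  ab : 4 states, 1 ε-transition
  (bac)*|ab : 14 states, 11 ε-transitions

14, 11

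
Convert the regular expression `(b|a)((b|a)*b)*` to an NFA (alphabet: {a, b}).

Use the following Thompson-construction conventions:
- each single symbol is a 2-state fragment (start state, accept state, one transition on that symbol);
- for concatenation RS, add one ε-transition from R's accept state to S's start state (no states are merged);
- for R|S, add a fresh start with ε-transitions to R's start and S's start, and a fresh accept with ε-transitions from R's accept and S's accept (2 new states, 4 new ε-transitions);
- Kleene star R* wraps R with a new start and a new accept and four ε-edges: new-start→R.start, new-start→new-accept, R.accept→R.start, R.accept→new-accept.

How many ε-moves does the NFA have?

Building bottom-up:
Each of the 5 symbol leaves contributes 0 ε-transitions.
  b|a → 4 ε-transitions
  b|a → 4 ε-transitions
  (b|a)* → 8 ε-transitions
  (b|a)*b → 9 ε-transitions
  ((b|a)*b)* → 13 ε-transitions
  (b|a)((b|a)*b)* → 18 ε-transitions

18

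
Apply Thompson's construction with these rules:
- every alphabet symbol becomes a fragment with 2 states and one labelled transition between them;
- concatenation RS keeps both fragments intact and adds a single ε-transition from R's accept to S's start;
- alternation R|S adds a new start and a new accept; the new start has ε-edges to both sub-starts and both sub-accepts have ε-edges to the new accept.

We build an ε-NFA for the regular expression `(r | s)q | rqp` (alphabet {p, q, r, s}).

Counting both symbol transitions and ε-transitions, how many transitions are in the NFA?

17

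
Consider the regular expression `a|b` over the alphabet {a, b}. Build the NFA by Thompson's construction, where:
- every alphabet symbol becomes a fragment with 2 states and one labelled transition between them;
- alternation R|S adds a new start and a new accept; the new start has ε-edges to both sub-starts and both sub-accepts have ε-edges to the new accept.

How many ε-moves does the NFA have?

4

Per subexpression:
Each of the 2 symbol leaves contributes 0 ε-transitions.
  a|b = 4 ε-transitions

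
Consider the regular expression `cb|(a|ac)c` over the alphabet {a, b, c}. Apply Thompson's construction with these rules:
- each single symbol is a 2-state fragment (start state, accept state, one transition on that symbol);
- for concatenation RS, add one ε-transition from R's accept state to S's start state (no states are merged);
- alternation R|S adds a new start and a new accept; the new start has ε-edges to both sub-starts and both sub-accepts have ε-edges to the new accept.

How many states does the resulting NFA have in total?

16

Per subexpression:
Each of the 6 symbol leaves contributes a 2-state fragment.
  cb = 4 states
  ac = 4 states
  a|ac = 8 states
  (a|ac)c = 10 states
  cb|(a|ac)c = 16 states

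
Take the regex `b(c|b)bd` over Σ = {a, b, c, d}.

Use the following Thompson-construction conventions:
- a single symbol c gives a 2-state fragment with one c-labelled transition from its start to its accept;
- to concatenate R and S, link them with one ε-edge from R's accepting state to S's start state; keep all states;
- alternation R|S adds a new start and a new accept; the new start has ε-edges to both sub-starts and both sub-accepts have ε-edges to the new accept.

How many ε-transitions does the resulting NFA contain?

Building bottom-up:
Each of the 5 symbol leaves contributes 0 ε-transitions.
  c|b — 4 ε-transitions
  b(c|b)bd — 7 ε-transitions

7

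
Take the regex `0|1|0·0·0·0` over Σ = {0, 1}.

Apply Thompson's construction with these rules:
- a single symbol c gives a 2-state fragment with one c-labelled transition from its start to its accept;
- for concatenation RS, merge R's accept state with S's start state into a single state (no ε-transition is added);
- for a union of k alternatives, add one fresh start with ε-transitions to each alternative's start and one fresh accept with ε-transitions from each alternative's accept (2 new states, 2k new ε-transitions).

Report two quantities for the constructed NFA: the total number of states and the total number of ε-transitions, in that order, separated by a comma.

Per subexpression:
Each of the 6 symbol leaves contributes 2 states and 0 ε-transitions.
  0·0·0·0 — 5 states, 0 ε-transitions
  0|1|0·0·0·0 — 11 states, 6 ε-transitions

11, 6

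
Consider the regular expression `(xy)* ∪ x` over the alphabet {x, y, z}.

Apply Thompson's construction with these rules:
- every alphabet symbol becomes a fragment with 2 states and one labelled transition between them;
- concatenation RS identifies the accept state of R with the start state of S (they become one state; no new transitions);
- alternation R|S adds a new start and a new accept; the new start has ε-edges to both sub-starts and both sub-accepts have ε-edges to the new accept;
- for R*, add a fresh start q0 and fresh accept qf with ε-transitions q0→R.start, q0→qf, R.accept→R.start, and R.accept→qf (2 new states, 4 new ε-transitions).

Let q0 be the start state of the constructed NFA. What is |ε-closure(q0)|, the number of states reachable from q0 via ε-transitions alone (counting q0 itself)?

6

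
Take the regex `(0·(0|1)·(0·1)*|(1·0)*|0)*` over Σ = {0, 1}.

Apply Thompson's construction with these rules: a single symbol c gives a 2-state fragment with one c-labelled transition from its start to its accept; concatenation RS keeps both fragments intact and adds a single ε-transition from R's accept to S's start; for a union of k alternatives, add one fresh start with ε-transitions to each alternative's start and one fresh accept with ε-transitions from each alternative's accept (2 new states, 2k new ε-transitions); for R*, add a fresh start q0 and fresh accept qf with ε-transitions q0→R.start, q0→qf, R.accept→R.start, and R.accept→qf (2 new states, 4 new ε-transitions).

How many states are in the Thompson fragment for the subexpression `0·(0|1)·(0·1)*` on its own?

14

Fragment for `0·(0|1)·(0·1)*`:
Each of the 5 symbol leaves contributes a 2-state fragment.
  0|1 → 6 states
  0·1 → 4 states
  (0·1)* → 6 states
  0·(0|1)·(0·1)* → 14 states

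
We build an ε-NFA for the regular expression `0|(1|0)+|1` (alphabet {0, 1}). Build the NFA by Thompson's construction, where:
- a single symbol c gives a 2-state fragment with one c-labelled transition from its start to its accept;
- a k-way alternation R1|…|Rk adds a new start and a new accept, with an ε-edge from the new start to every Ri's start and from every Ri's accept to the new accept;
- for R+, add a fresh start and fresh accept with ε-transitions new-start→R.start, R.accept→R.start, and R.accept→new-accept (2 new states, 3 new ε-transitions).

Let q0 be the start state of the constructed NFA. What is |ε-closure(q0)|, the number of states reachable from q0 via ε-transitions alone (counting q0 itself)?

Let C(F) = |ε-closure(F.start)| within fragment F, and note whether F accepts ε. Symbol fragments have C = 1 and do not accept ε. Then:
  1|0 — C = 1 + 1 + 1 = 3 (the new accept is not ε-reachable since no branch accepts ε)
  (1|0)+ — new start ε-reaches only the body's start; the new accept needs a symbol first: C = 1 + 3 = 4
  0|(1|0)+|1 — new start ε-reaches every alternative's start; none of them accept ε, so the new accept is not reached: C = 1 + 1 + 4 + 1 = 7

7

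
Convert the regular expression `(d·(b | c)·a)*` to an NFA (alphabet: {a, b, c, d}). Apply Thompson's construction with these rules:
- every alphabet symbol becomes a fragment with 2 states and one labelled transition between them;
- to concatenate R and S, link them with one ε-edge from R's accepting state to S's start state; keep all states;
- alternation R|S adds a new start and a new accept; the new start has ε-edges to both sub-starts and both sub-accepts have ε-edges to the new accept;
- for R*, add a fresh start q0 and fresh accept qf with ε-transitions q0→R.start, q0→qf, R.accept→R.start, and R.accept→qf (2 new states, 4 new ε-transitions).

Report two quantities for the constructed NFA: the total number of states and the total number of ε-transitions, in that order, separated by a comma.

12, 10

By structural recursion:
Each of the 4 symbol leaves contributes 2 states and 0 ε-transitions.
  b | c → 6 states, 4 ε-transitions
  d·(b | c)·a → 10 states, 6 ε-transitions
  (d·(b | c)·a)* → 12 states, 10 ε-transitions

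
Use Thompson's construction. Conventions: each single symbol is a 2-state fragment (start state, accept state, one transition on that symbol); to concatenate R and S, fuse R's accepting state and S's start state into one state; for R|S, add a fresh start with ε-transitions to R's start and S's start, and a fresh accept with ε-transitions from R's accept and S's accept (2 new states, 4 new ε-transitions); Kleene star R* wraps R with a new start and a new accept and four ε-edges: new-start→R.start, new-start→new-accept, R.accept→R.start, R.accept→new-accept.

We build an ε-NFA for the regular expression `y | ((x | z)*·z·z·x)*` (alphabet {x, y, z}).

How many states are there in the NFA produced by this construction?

17

Building bottom-up:
Each of the 6 symbol leaves contributes a 2-state fragment.
  x | z → 6 states
  (x | z)* → 8 states
  (x | z)*·z·z·x → 11 states
  ((x | z)*·z·z·x)* → 13 states
  y | ((x | z)*·z·z·x)* → 17 states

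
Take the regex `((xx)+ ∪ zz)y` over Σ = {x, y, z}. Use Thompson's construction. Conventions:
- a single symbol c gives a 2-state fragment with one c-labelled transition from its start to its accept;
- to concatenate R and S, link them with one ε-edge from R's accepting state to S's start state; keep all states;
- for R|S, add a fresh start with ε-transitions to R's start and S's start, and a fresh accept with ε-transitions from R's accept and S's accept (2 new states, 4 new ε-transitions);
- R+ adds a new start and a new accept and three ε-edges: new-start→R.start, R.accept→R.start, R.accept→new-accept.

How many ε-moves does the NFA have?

Bottom-up over the parse tree:
Each of the 5 symbol leaves contributes 0 ε-transitions.
  xx → 1 ε-transition
  (xx)+ → 4 ε-transitions
  zz → 1 ε-transition
  (xx)+ ∪ zz → 9 ε-transitions
  ((xx)+ ∪ zz)y → 10 ε-transitions

10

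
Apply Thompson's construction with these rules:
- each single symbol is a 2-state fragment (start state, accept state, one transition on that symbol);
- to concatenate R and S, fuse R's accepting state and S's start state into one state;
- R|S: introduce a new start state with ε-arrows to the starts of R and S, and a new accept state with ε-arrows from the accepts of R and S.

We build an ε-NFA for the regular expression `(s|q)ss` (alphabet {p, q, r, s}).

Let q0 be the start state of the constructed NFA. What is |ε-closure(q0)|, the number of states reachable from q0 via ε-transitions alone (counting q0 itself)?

3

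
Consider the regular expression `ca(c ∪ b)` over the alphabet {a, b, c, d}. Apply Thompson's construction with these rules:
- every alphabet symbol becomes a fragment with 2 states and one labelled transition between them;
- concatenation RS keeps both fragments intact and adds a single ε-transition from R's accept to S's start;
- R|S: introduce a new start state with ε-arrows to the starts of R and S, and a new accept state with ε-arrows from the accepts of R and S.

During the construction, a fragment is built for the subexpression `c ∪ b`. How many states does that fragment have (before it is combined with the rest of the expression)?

Fragment for `c ∪ b`:
Each of the 2 symbol leaves contributes a 2-state fragment.
  c ∪ b — 6 states

6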